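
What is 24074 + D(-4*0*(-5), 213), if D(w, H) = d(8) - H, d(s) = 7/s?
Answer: 190895/8 ≈ 23862.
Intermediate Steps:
D(w, H) = 7/8 - H
24074 + D(-4*0*(-5), 213) = 24074 + (7/8 - 1*213) = 24074 + (7/8 - 213) = 24074 - 1697/8 = 190895/8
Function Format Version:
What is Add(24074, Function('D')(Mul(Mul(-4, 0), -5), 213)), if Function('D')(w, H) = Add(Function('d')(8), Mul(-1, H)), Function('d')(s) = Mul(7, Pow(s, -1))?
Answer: Rational(190895, 8) ≈ 23862.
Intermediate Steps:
Function('D')(w, H) = Add(Rational(7, 8), Mul(-1, H)) (Function('D')(w, H) = Add(Mul(7, Pow(8, -1)), Mul(-1, H)) = Add(Mul(7, Rational(1, 8)), Mul(-1, H)) = Add(Rational(7, 8), Mul(-1, H)))
Add(24074, Function('D')(Mul(Mul(-4, 0), -5), 213)) = Add(24074, Add(Rational(7, 8), Mul(-1, 213))) = Add(24074, Add(Rational(7, 8), -213)) = Add(24074, Rational(-1697, 8)) = Rational(190895, 8)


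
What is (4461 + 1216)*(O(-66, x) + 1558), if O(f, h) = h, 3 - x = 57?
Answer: 8538208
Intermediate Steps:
x = -54 (x = 3 - 1*57 = 3 - 57 = -54)
(4461 + 1216)*(O(-66, x) + 1558) = (4461 + 1216)*(-54 + 1558) = 5677*1504 = 8538208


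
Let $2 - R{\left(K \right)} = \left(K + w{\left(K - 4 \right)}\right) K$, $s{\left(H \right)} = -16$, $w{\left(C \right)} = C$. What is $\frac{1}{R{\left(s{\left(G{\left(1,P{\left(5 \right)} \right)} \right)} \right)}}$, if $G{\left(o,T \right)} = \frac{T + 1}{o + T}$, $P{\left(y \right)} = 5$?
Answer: $- \frac{1}{574} \approx -0.0017422$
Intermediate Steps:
$G{\left(o,T \right)} = \frac{1 + T}{T + o}$
$R{\left(K \right)} = 2 - K \left(-4 + 2 K\right)$ ($R{\left(K \right)} = 2 - \left(K + \left(K - 4\right)\right) K = 2 - \left(K + \left(-4 + K\right)\right) K = 2 - \left(-4 + 2 K\right) K = 2 - K \left(-4 + 2 K\right)$)
$\frac{1}{R{\left(s{\left(G{\left(1,P{\left(5 \right)} \right)} \right)} \right)}} = \frac{1}{2 - \left(-16\right)^{2} - - 16 \left(-4 - 16\right)} = \frac{1}{2 - 256 - \left(-16\right) \left(-20\right)} = \frac{1}{2 - 256 - 320} = \frac{1}{-574} = - \frac{1}{574}$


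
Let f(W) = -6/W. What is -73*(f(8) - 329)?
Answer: 96287/4 ≈ 24072.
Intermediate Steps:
-73*(f(8) - 329) = -73*(-6/8 - 329) = -73*(-6*⅛ - 329) = -73*(-¾ - 329) = -73*(-1319/4) = 96287/4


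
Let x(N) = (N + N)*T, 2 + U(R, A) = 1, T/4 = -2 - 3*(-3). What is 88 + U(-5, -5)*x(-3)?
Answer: 256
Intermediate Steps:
T = 28 (T = 4*(-2 - 3*(-3)) = 4*(-2 + 9) = 4*7 = 28)
U(R, A) = -1 (U(R, A) = -2 + 1 = -1)
x(N) = 56*N (x(N) = (N + N)*28 = (2*N)*28 = 56*N)
88 + U(-5, -5)*x(-3) = 88 - 56*(-3) = 88 - 1*(-168) = 88 + 168 = 256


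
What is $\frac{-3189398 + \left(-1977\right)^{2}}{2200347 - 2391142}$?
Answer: $- \frac{719131}{190795} \approx -3.7691$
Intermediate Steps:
$\frac{-3189398 + \left(-1977\right)^{2}}{2200347 - 2391142} = \frac{-3189398 + 3908529}{-190795} = 719131 \left(- \frac{1}{190795}\right) = - \frac{719131}{190795}$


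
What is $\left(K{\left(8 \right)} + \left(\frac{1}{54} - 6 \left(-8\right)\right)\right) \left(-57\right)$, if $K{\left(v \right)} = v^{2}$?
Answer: $- \frac{114931}{18} \approx -6385.1$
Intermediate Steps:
$\left(K{\left(8 \right)} + \left(\frac{1}{54} - 6 \left(-8\right)\right)\right) \left(-57\right) = \left(8^{2} + \left(\frac{1}{54} - 6 \left(-8\right)\right)\right) \left(-57\right) = \left(64 + \left(\frac{1}{54} - -48\right)\right) \left(-57\right) = \left(64 + \left(\frac{1}{54} + 48\right)\right) \left(-57\right) = \left(64 + \frac{2593}{54}\right) \left(-57\right) = \frac{6049}{54} \left(-57\right) = - \frac{114931}{18}$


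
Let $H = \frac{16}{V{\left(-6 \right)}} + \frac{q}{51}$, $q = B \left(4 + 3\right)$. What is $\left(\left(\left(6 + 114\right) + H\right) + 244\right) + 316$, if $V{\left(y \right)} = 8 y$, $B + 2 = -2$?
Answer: $\frac{11545}{17} \approx 679.12$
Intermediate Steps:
$B = -4$ ($B = -2 - 2 = -4$)
$q = -28$ ($q = - 4 \left(4 + 3\right) = \left(-4\right) 7 = -28$)
$H = - \frac{15}{17}$ ($H = \frac{16}{8 \left(-6\right)} - \frac{28}{51} = \frac{16}{-48} - \frac{28}{51} = 16 \left(- \frac{1}{48}\right) - \frac{28}{51} = - \frac{1}{3} - \frac{28}{51} = - \frac{15}{17} \approx -0.88235$)
$\left(\left(\left(6 + 114\right) + H\right) + 244\right) + 316 = \left(\left(\left(6 + 114\right) - \frac{15}{17}\right) + 244\right) + 316 = \left(\left(120 - \frac{15}{17}\right) + 244\right) + 316 = \left(\frac{2025}{17} + 244\right) + 316 = \frac{6173}{17} + 316 = \frac{11545}{17}$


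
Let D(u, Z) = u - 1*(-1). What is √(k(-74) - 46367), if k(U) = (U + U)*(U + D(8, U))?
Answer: 3*I*√4083 ≈ 191.7*I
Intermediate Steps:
D(u, Z) = 1 + u (D(u, Z) = u + 1 = 1 + u)
k(U) = 2*U*(9 + U) (k(U) = (U + U)*(U + (1 + 8)) = (2*U)*(U + 9) = (2*U)*(9 + U) = 2*U*(9 + U))
√(k(-74) - 46367) = √(2*(-74)*(9 - 74) - 46367) = √(2*(-74)*(-65) - 46367) = √(9620 - 46367) = √(-36747) = 3*I*√4083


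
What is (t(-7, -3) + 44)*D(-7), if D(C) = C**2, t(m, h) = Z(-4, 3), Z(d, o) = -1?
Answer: 2107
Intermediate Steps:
t(m, h) = -1
(t(-7, -3) + 44)*D(-7) = (-1 + 44)*(-7)**2 = 43*49 = 2107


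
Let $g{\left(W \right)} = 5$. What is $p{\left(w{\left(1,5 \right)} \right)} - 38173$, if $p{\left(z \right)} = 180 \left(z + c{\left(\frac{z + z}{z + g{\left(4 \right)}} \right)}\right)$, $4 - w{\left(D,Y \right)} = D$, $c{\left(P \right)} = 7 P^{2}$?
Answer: $- \frac{147697}{4} \approx -36924.0$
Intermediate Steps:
$w{\left(D,Y \right)} = 4 - D$
$p{\left(z \right)} = 180 z + \frac{5040 z^{2}}{\left(5 + z\right)^{2}}$ ($p{\left(z \right)} = 180 \left(z + 7 \left(\frac{z + z}{z + 5}\right)^{2}\right) = 180 \left(z + 7 \left(\frac{2 z}{5 + z}\right)^{2}\right) = 180 \left(z + 7 \frac{4 z^{2}}{\left(5 + z\right)^{2}}\right) = 180 \left(z + \frac{28 z^{2}}{\left(5 + z\right)^{2}}\right) = 180 z + \frac{5040 z^{2}}{\left(5 + z\right)^{2}}$)
$p{\left(w{\left(1,5 \right)} \right)} - 38173 = \left(180 \left(4 - 1\right) + \frac{5040 \left(4 - 1\right)^{2}}{\left(5 + \left(4 - 1\right)\right)^{2}}\right) - 38173 = \left(180 \cdot 3 + \frac{5040 \cdot 3^{2}}{\left(5 + 3\right)^{2}}\right) - 38173 = \left(540 + 5040 \cdot 9 \cdot \frac{1}{64}\right) - 38173 = \left(540 + \frac{2835}{4}\right) - 38173 = \frac{4995}{4} - 38173 = - \frac{147697}{4}$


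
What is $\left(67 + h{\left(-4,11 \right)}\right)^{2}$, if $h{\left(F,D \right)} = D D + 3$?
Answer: $36481$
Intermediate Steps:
$h{\left(F,D \right)} = 3 + D^{2}$ ($h{\left(F,D \right)} = D^{2} + 3 = 3 + D^{2}$)
$\left(67 + h{\left(-4,11 \right)}\right)^{2} = \left(67 + \left(3 + 11^{2}\right)\right)^{2} = \left(67 + \left(3 + 121\right)\right)^{2} = \left(67 + 124\right)^{2} = 191^{2} = 36481$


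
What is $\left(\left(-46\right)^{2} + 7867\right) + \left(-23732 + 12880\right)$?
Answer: $-869$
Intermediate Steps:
$\left(\left(-46\right)^{2} + 7867\right) + \left(-23732 + 12880\right) = \left(2116 + 7867\right) - 10852 = 9983 - 10852 = -869$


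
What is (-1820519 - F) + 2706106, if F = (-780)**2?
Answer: 277187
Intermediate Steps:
F = 608400
(-1820519 - F) + 2706106 = (-1820519 - 1*608400) + 2706106 = (-1820519 - 608400) + 2706106 = -2428919 + 2706106 = 277187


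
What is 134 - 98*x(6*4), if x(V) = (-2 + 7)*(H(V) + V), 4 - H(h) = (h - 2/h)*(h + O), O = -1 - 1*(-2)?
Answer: 1676359/6 ≈ 2.7939e+5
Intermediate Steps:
O = 1 (O = -1 + 2 = 1)
H(h) = 4 - (1 + h)*(h - 2/h) (H(h) = 4 - (h - 2/h)*(h + 1) = 4 - (h - 2/h)*(1 + h) = 4 - (1 + h)*(h - 2/h))
x(V) = 30 - 5*V² + 10/V (x(V) = (-2 + 7)*((6 - V - V² + 2/V) + V) = 5*(6 - V² + 2/V) = 30 - 5*V² + 10/V)
134 - 98*x(6*4) = 134 - 98*(30 - 5*(6*4)² + 10/((6*4))) = 134 - 98*(30 - 5*24² + 10/24) = 134 - 98*(30 - 5*576 + 10*(1/24)) = 134 - 98*(30 - 2880 + 5/12) = 134 - 98*(-34195/12) = 134 + 1675555/6 = 1676359/6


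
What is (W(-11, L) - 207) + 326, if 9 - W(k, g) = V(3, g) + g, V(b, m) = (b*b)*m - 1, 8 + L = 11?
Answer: 99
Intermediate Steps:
L = 3 (L = -8 + 11 = 3)
V(b, m) = -1 + m*b² (V(b, m) = b²*m - 1 = m*b² - 1 = -1 + m*b²)
W(k, g) = 10 - 10*g (W(k, g) = 9 - ((-1 + g*3²) + g) = 9 - ((-1 + g*9) + g) = 9 - ((-1 + 9*g) + g) = 9 - (-1 + 10*g) = 9 + (1 - 10*g) = 10 - 10*g)
(W(-11, L) - 207) + 326 = ((10 - 10*3) - 207) + 326 = ((10 - 30) - 207) + 326 = (-20 - 207) + 326 = -227 + 326 = 99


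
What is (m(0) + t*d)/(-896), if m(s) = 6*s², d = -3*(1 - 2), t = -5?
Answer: 15/896 ≈ 0.016741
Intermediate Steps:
d = 3 (d = -3*(-1) = 3)
(m(0) + t*d)/(-896) = (6*0² - 5*3)/(-896) = (6*0 - 15)*(-1/896) = (0 - 15)*(-1/896) = -15*(-1/896) = 15/896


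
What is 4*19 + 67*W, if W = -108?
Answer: -7160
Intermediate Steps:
4*19 + 67*W = 4*19 + 67*(-108) = 76 - 7236 = -7160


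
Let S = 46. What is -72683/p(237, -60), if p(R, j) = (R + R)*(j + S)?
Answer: 72683/6636 ≈ 10.953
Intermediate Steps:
p(R, j) = 2*R*(46 + j) (p(R, j) = (R + R)*(j + 46) = (2*R)*(46 + j) = 2*R*(46 + j))
-72683/p(237, -60) = -72683*1/(474*(46 - 60)) = -72683/(2*237*(-14)) = -72683/(-6636) = -72683*(-1/6636) = 72683/6636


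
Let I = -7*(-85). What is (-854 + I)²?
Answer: 67081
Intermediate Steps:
I = 595
(-854 + I)² = (-854 + 595)² = (-259)² = 67081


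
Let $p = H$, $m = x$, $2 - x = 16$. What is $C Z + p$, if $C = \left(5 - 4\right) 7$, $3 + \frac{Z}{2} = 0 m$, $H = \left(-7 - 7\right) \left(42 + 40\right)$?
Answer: $-1190$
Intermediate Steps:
$x = -14$ ($x = 2 - 16 = -14$)
$m = -14$
$H = -1148$ ($H = \left(-14\right) 82 = -1148$)
$p = -1148$
$Z = -6$ ($Z = -6 + 2 \cdot 0 \left(-14\right) = -6 + 2 \cdot 0 = -6 + 0 = -6$)
$C = 7$ ($C = 1 \cdot 7 = 7$)
$C Z + p = 7 \left(-6\right) - 1148 = -42 - 1148 = -1190$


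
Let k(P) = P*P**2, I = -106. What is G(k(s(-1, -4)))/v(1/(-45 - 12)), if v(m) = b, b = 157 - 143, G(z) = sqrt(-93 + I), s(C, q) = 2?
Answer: I*sqrt(199)/14 ≈ 1.0076*I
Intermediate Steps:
k(P) = P**3
G(z) = I*sqrt(199) (G(z) = sqrt(-93 - 106) = sqrt(-199) = I*sqrt(199))
b = 14
v(m) = 14
G(k(s(-1, -4)))/v(1/(-45 - 12)) = (I*sqrt(199))/14 = (I*sqrt(199))*(1/14) = I*sqrt(199)/14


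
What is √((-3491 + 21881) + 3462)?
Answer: 6*√607 ≈ 147.82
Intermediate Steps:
√((-3491 + 21881) + 3462) = √(18390 + 3462) = √21852 = 6*√607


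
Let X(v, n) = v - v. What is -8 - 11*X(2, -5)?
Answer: -8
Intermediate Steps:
X(v, n) = 0
-8 - 11*X(2, -5) = -8 - 11*0 = -8 + 0 = -8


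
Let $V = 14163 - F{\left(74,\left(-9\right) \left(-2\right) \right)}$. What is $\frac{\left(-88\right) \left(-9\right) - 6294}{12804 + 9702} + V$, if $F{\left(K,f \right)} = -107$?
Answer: $\frac{53525853}{3751} \approx 14270.0$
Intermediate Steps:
$V = 14270$ ($V = 14163 - -107 = 14163 + 107 = 14270$)
$\frac{\left(-88\right) \left(-9\right) - 6294}{12804 + 9702} + V = \frac{\left(-88\right) \left(-9\right) - 6294}{12804 + 9702} + 14270 = \frac{792 - 6294}{22506} + 14270 = \left(-5502\right) \frac{1}{22506} + 14270 = - \frac{917}{3751} + 14270 = \frac{53525853}{3751}$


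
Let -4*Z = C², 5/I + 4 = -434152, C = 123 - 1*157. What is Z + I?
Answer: -125471089/434156 ≈ -289.00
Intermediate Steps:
C = -34 (C = 123 - 157 = -34)
I = -5/434156 (I = 5/(-4 - 434152) = 5/(-434156) = 5*(-1/434156) = -5/434156 ≈ -1.1517e-5)
Z = -289 (Z = -¼*(-34)² = -¼*1156 = -289)
Z + I = -289 - 5/434156 = -125471089/434156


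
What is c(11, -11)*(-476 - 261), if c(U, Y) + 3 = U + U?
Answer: -14003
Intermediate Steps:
c(U, Y) = -3 + 2*U (c(U, Y) = -3 + (U + U) = -3 + 2*U)
c(11, -11)*(-476 - 261) = (-3 + 2*11)*(-476 - 261) = (-3 + 22)*(-737) = 19*(-737) = -14003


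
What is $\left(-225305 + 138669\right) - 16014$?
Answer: $-102650$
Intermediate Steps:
$\left(-225305 + 138669\right) - 16014 = -86636 - 16014 = -102650$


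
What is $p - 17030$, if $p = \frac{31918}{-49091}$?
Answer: $- \frac{836051648}{49091} \approx -17031.0$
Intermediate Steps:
$p = - \frac{31918}{49091}$ ($p = 31918 \left(- \frac{1}{49091}\right) = - \frac{31918}{49091} \approx -0.65018$)
$p - 17030 = - \frac{31918}{49091} - 17030 = - \frac{836051648}{49091}$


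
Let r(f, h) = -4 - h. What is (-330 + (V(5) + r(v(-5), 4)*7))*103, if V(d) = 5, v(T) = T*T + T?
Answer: -39243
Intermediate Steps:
v(T) = T + T**2 (v(T) = T**2 + T = T + T**2)
(-330 + (V(5) + r(v(-5), 4)*7))*103 = (-330 + (5 + (-4 - 1*4)*7))*103 = (-330 + (5 + (-4 - 4)*7))*103 = (-330 + (5 - 8*7))*103 = (-330 + (5 - 56))*103 = (-330 - 51)*103 = -381*103 = -39243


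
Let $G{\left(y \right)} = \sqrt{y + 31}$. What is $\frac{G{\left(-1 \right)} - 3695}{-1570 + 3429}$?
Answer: $- \frac{3695}{1859} + \frac{\sqrt{30}}{1859} \approx -1.9847$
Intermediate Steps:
$G{\left(y \right)} = \sqrt{31 + y}$
$\frac{G{\left(-1 \right)} - 3695}{-1570 + 3429} = \frac{\sqrt{31 - 1} - 3695}{-1570 + 3429} = \frac{\sqrt{30} - 3695}{1859} = \left(-3695 + \sqrt{30}\right) \frac{1}{1859} = - \frac{3695}{1859} + \frac{\sqrt{30}}{1859}$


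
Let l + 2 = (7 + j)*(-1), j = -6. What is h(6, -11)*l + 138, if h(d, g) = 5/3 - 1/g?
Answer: 1460/11 ≈ 132.73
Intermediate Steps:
h(d, g) = 5/3 - 1/g (h(d, g) = 5*(⅓) - 1/g = 5/3 - 1/g)
l = -3 (l = -2 + (7 - 6)*(-1) = -2 + 1*(-1) = -2 - 1 = -3)
h(6, -11)*l + 138 = (5/3 - 1/(-11))*(-3) + 138 = (5/3 - 1*(-1/11))*(-3) + 138 = (5/3 + 1/11)*(-3) + 138 = (58/33)*(-3) + 138 = -58/11 + 138 = 1460/11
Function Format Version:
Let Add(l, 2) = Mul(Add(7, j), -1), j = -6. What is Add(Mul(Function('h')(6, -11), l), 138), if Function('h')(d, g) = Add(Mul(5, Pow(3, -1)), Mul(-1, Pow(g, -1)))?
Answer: Rational(1460, 11) ≈ 132.73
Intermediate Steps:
Function('h')(d, g) = Add(Rational(5, 3), Mul(-1, Pow(g, -1))) (Function('h')(d, g) = Add(Mul(5, Rational(1, 3)), Mul(-1, Pow(g, -1))) = Add(Rational(5, 3), Mul(-1, Pow(g, -1))))
l = -3 (l = Add(-2, Mul(Add(7, -6), -1)) = Add(-2, Mul(1, -1)) = Add(-2, -1) = -3)
Add(Mul(Function('h')(6, -11), l), 138) = Add(Mul(Add(Rational(5, 3), Mul(-1, Pow(-11, -1))), -3), 138) = Add(Mul(Add(Rational(5, 3), Mul(-1, Rational(-1, 11))), -3), 138) = Add(Mul(Add(Rational(5, 3), Rational(1, 11)), -3), 138) = Add(Mul(Rational(58, 33), -3), 138) = Add(Rational(-58, 11), 138) = Rational(1460, 11)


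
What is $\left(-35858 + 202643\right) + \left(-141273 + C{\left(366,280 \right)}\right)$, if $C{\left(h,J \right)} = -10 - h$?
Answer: $25136$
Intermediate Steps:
$\left(-35858 + 202643\right) + \left(-141273 + C{\left(366,280 \right)}\right) = \left(-35858 + 202643\right) - 141649 = 166785 - 141649 = 25136$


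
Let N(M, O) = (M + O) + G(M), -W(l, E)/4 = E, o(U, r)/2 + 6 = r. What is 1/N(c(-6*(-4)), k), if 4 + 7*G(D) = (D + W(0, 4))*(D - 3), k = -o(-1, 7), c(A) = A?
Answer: 7/318 ≈ 0.022013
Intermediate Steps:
o(U, r) = -12 + 2*r
k = -2 (k = -(-12 + 2*7) = -(-12 + 14) = -1*2 = -2)
W(l, E) = -4*E
G(D) = -4/7 + (-16 + D)*(-3 + D)/7 (G(D) = -4/7 + ((D - 4*4)*(D - 3))/7 = -4/7 + ((D - 16)*(-3 + D))/7 = -4/7 + ((-16 + D)*(-3 + D))/7 = -4/7 + (-16 + D)*(-3 + D)/7)
N(M, O) = 44/7 + O - 12*M/7 + M²/7 (N(M, O) = (M + O) + (44/7 - 19*M/7 + M²/7) = 44/7 + O - 12*M/7 + M²/7)
1/N(c(-6*(-4)), k) = 1/(44/7 - 2 - (-72)*(-4)/7 + (-6*(-4))²/7) = 1/(44/7 - 2 - 12/7*24 + (⅐)*24²) = 1/(44/7 - 2 - 288/7 + (⅐)*576) = 1/(44/7 - 2 - 288/7 + 576/7) = 1/(318/7) = 7/318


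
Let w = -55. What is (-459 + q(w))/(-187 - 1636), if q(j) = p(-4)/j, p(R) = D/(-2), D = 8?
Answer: 25241/100265 ≈ 0.25174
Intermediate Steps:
p(R) = -4 (p(R) = 8/(-2) = 8*(-½) = -4)
q(j) = -4/j
(-459 + q(w))/(-187 - 1636) = (-459 - 4/(-55))/(-187 - 1636) = (-459 - 4*(-1/55))/(-1823) = (-459 + 4/55)*(-1/1823) = -25241/55*(-1/1823) = 25241/100265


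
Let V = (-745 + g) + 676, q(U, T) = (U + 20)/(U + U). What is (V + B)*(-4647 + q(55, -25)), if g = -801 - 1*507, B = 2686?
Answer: -12164061/2 ≈ -6.0820e+6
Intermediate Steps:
g = -1308 (g = -801 - 507 = -1308)
q(U, T) = (20 + U)/(2*U) (q(U, T) = (20 + U)/((2*U)) = (20 + U)*(1/(2*U)) = (20 + U)/(2*U))
V = -1377 (V = (-745 - 1308) + 676 = -2053 + 676 = -1377)
(V + B)*(-4647 + q(55, -25)) = (-1377 + 2686)*(-4647 + (½)*(20 + 55)/55) = 1309*(-4647 + (½)*(1/55)*75) = 1309*(-4647 + 15/22) = 1309*(-102219/22) = -12164061/2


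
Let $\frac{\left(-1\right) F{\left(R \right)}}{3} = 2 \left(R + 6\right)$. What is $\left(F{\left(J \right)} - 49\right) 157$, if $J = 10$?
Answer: $-22765$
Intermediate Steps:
$F{\left(R \right)} = -36 - 6 R$ ($F{\left(R \right)} = - 3 \cdot 2 \left(R + 6\right) = - 3 \cdot 2 \left(6 + R\right) = - 3 \left(12 + 2 R\right) = -36 - 6 R$)
$\left(F{\left(J \right)} - 49\right) 157 = \left(\left(-36 - 60\right) - 49\right) 157 = \left(-96 - 49\right) 157 = \left(-145\right) 157 = -22765$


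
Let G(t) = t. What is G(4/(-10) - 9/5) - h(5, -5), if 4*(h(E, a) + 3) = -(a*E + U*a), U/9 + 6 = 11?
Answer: -617/10 ≈ -61.700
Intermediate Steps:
U = 45 (U = -54 + 9*11 = -54 + 99 = 45)
h(E, a) = -3 - 45*a/4 - E*a/4 (h(E, a) = -3 + (-(a*E + 45*a))/4 = -3 + (-(E*a + 45*a))/4 = -3 + (-(45*a + E*a))/4 = -3 + (-45*a - E*a)/4 = -3 + (-45*a/4 - E*a/4) = -3 - 45*a/4 - E*a/4)
G(4/(-10) - 9/5) - h(5, -5) = (4/(-10) - 9/5) - (-3 - 45/4*(-5) - ¼*5*(-5)) = (4*(-⅒) - 9*⅕) - (-3 + 225/4 + 25/4) = (-⅖ - 9/5) - 1*119/2 = -11/5 - 119/2 = -617/10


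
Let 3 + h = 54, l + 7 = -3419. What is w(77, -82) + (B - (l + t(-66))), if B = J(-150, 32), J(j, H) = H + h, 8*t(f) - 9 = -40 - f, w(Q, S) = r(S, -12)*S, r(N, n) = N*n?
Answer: -617467/8 ≈ -77183.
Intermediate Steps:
l = -3426 (l = -7 - 3419 = -3426)
w(Q, S) = -12*S² (w(Q, S) = (S*(-12))*S = (-12*S)*S = -12*S²)
t(f) = -31/8 - f/8 (t(f) = 9/8 + (-40 - f)/8 = 9/8 + (-5 - f/8) = -31/8 - f/8)
h = 51 (h = -3 + 54 = 51)
J(j, H) = 51 + H (J(j, H) = H + 51 = 51 + H)
B = 83 (B = 51 + 32 = 83)
w(77, -82) + (B - (l + t(-66))) = -12*(-82)² + (83 - (-3426 + (-31/8 - ⅛*(-66)))) = -12*6724 + (83 - (-3426 + (-31/8 + 33/4))) = -80688 + (83 - (-3426 + 35/8)) = -80688 + (83 - 1*(-27373/8)) = -80688 + (83 + 27373/8) = -80688 + 28037/8 = -617467/8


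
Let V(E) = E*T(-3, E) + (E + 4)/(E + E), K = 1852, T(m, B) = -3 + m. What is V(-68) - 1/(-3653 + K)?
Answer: 12506161/30617 ≈ 408.47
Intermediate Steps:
V(E) = -6*E + (4 + E)/(2*E) (V(E) = E*(-3 - 3) + (E + 4)/(E + E) = E*(-6) + (4 + E)/((2*E)) = -6*E + (4 + E)*(1/(2*E)) = -6*E + (4 + E)/(2*E))
V(-68) - 1/(-3653 + K) = (1/2 - 6*(-68) + 2/(-68)) - 1/(-3653 + 1852) = (1/2 + 408 + 2*(-1/68)) - 1/(-1801) = (1/2 + 408 - 1/34) - 1*(-1/1801) = 6944/17 + 1/1801 = 12506161/30617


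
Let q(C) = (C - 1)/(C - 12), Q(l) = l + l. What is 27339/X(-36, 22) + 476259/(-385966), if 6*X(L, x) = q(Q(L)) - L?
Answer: 39975150081/8987494 ≈ 4447.9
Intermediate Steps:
Q(l) = 2*l
q(C) = (-1 + C)/(-12 + C)
X(L, x) = -L/6 + (-1 + 2*L)/(6*(-12 + 2*L)) (X(L, x) = ((-1 + 2*L)/(-12 + 2*L) - L)/6 = (-L + (-1 + 2*L)/(-12 + 2*L))/6 = -L/6 + (-1 + 2*L)/(6*(-12 + 2*L)))
27339/X(-36, 22) + 476259/(-385966) = 27339/(((-1 - 2*(-36)² + 14*(-36))/(12*(-6 - 36)))) + 476259/(-385966) = 27339/(((1/12)*(-1 - 2*1296 - 504)/(-42))) + 476259*(-1/385966) = 27339/(((1/12)*(-1/42)*(-1 - 2592 - 504))) - 68037/55138 = 27339/(((1/12)*(-1/42)*(-3097))) - 68037/55138 = 27339/(3097/504) - 68037/55138 = 27339*(504/3097) - 68037/55138 = 13778856/3097 - 68037/55138 = 39975150081/8987494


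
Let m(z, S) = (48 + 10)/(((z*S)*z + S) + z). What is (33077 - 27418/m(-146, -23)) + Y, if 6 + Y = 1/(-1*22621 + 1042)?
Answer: 145104962109439/625791 ≈ 2.3187e+8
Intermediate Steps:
m(z, S) = 58/(S + z + S*z²) (m(z, S) = 58/(((S*z)*z + S) + z) = 58/((S*z² + S) + z) = 58/((S + S*z²) + z) = 58/(S + z + S*z²))
Y = -129475/21579 (Y = -6 + 1/(-1*22621 + 1042) = -6 + 1/(-22621 + 1042) = -6 + 1/(-21579) = -6 - 1/21579 = -129475/21579 ≈ -6.0000)
(33077 - 27418/m(-146, -23)) + Y = (33077 - 27418/(58/(-23 - 146 - 23*(-146)²))) - 129475/21579 = (33077 - 27418/(58/(-23 - 146 - 23*21316))) - 129475/21579 = (33077 - 27418/(58/(-23 - 146 - 490268))) - 129475/21579 = (33077 - 27418/(58/(-490437))) - 129475/21579 = (33077 - 27418/(58*(-1/490437))) - 129475/21579 = (33077 - 27418/(-58/490437)) - 129475/21579 = (33077 - 27418*(-490437/58)) - 129475/21579 = (33077 + 6723400833/29) - 129475/21579 = 6724360066/29 - 129475/21579 = 145104962109439/625791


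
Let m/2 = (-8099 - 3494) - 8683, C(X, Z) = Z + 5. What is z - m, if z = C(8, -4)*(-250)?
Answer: 40302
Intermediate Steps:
C(X, Z) = 5 + Z
m = -40552 (m = 2*((-8099 - 3494) - 8683) = 2*(-11593 - 8683) = 2*(-20276) = -40552)
z = -250 (z = (5 - 4)*(-250) = 1*(-250) = -250)
z - m = -250 - 1*(-40552) = -250 + 40552 = 40302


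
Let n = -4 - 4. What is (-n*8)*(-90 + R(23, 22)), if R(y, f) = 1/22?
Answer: -63328/11 ≈ -5757.1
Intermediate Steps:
n = -8
R(y, f) = 1/22
(-n*8)*(-90 + R(23, 22)) = (-1*(-8)*8)*(-90 + 1/22) = (8*8)*(-1979/22) = 64*(-1979/22) = -63328/11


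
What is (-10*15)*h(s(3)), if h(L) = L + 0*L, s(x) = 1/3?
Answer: -50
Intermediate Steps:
s(x) = ⅓
h(L) = L (h(L) = L + 0 = L)
(-10*15)*h(s(3)) = -10*15*(⅓) = -150*⅓ = -50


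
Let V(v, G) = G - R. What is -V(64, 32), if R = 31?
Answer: -1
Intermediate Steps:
V(v, G) = -31 + G (V(v, G) = G - 1*31 = G - 31 = -31 + G)
-V(64, 32) = -(-31 + 32) = -1*1 = -1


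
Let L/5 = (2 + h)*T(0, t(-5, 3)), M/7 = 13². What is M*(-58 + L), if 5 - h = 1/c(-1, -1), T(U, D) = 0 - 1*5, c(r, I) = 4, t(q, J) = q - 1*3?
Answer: -1072981/4 ≈ -2.6825e+5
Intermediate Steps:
M = 1183 (M = 7*13² = 7*169 = 1183)
t(q, J) = -3 + q (t(q, J) = q - 3 = -3 + q)
T(U, D) = -5 (T(U, D) = 0 - 5 = -5)
h = 19/4 (h = 5 - 1/4 = 5 - 1*¼ = 5 - ¼ = 19/4 ≈ 4.7500)
L = -675/4 (L = 5*((2 + 19/4)*(-5)) = 5*((27/4)*(-5)) = 5*(-135/4) = -675/4 ≈ -168.75)
M*(-58 + L) = 1183*(-58 - 675/4) = 1183*(-907/4) = -1072981/4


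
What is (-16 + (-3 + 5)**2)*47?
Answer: -564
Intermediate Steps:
(-16 + (-3 + 5)**2)*47 = (-16 + 2**2)*47 = (-16 + 4)*47 = -12*47 = -564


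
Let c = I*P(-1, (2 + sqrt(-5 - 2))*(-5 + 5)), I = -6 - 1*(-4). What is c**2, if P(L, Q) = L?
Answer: 4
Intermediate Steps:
I = -2 (I = -6 + 4 = -2)
c = 2 (c = -2*(-1) = 2)
c**2 = 2**2 = 4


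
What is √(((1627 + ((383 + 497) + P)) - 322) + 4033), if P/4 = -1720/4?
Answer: √4498 ≈ 67.067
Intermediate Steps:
P = -1720 (P = 4*(-1720/4) = 4*(-344*5/4) = 4*(-430) = -1720)
√(((1627 + ((383 + 497) + P)) - 322) + 4033) = √(((1627 + ((383 + 497) - 1720)) - 322) + 4033) = √(((1627 + (880 - 1720)) - 322) + 4033) = √(((1627 - 840) - 322) + 4033) = √((787 - 322) + 4033) = √(465 + 4033) = √4498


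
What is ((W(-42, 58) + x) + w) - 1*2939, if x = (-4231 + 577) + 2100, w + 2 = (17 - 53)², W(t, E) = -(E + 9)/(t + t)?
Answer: -268649/84 ≈ -3198.2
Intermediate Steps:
W(t, E) = -(9 + E)/(2*t)
w = 1294 (w = -2 + (17 - 53)² = -2 + (-36)² = -2 + 1296 = 1294)
x = -1554 (x = -3654 + 2100 = -1554)
((W(-42, 58) + x) + w) - 1*2939 = (((½)*(-9 - 1*58)/(-42) - 1554) + 1294) - 1*2939 = (((½)*(-1/42)*(-9 - 58) - 1554) + 1294) - 2939 = (((½)*(-1/42)*(-67) - 1554) + 1294) - 2939 = ((67/84 - 1554) + 1294) - 2939 = (-130469/84 + 1294) - 2939 = -21773/84 - 2939 = -268649/84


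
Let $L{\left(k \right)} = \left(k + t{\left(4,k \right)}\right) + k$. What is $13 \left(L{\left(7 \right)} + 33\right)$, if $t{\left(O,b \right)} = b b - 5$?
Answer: $1183$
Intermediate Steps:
$t{\left(O,b \right)} = -5 + b^{2}$ ($t{\left(O,b \right)} = b^{2} - 5 = -5 + b^{2}$)
$L{\left(k \right)} = -5 + k^{2} + 2 k$ ($L{\left(k \right)} = \left(k + \left(-5 + k^{2}\right)\right) + k = \left(-5 + k + k^{2}\right) + k = -5 + k^{2} + 2 k$)
$13 \left(L{\left(7 \right)} + 33\right) = 13 \left(\left(-5 + 7^{2} + 2 \cdot 7\right) + 33\right) = 13 \left(\left(-5 + 49 + 14\right) + 33\right) = 13 \left(58 + 33\right) = 13 \cdot 91 = 1183$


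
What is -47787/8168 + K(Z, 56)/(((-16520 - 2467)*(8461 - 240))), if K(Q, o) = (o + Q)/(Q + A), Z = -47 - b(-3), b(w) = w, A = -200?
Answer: -151669880941795/25924196697832 ≈ -5.8505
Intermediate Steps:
Z = -44 (Z = -47 - 1*(-3) = -47 + 3 = -44)
K(Q, o) = (Q + o)/(-200 + Q) (K(Q, o) = (o + Q)/(Q - 200) = (Q + o)/(-200 + Q))
-47787/8168 + K(Z, 56)/(((-16520 - 2467)*(8461 - 240))) = -47787/8168 + ((-44 + 56)/(-200 - 44))/(((-16520 - 2467)*(8461 - 240))) = -47787*1/8168 + (12/(-244))/((-18987*8221)) = -47787/8168 - 1/244*12/(-156092127) = -47787/8168 - 3/61*(-1/156092127) = -47787/8168 + 1/3173873249 = -151669880941795/25924196697832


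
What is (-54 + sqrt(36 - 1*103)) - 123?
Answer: -177 + I*sqrt(67) ≈ -177.0 + 8.1853*I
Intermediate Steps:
(-54 + sqrt(36 - 1*103)) - 123 = (-54 + sqrt(36 - 103)) - 123 = (-54 + sqrt(-67)) - 123 = (-54 + I*sqrt(67)) - 123 = -177 + I*sqrt(67)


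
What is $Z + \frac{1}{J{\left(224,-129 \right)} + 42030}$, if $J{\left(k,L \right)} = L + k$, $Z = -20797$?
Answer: $- \frac{876073624}{42125} \approx -20797.0$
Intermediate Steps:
$Z + \frac{1}{J{\left(224,-129 \right)} + 42030} = -20797 + \frac{1}{\left(-129 + 224\right) + 42030} = -20797 + \frac{1}{95 + 42030} = -20797 + \frac{1}{42125} = - \frac{876073624}{42125}$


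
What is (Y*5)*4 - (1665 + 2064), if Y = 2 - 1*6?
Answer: -3809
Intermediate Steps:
Y = -4 (Y = 2 - 6 = -4)
(Y*5)*4 - (1665 + 2064) = -4*5*4 - (1665 + 2064) = -20*4 - 1*3729 = -80 - 3729 = -3809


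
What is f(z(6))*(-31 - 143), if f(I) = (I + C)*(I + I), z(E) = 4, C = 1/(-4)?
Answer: -5220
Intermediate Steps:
C = -1/4 ≈ -0.25000
f(I) = 2*I*(-1/4 + I) (f(I) = (I - 1/4)*(I + I) = (-1/4 + I)*(2*I) = 2*I*(-1/4 + I))
f(z(6))*(-31 - 143) = ((1/2)*4*(-1 + 4*4))*(-31 - 143) = ((1/2)*4*(-1 + 16))*(-174) = ((1/2)*4*15)*(-174) = 30*(-174) = -5220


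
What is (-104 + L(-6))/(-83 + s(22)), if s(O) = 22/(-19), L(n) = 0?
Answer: 152/123 ≈ 1.2358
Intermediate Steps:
s(O) = -22/19 (s(O) = 22*(-1/19) = -22/19)
(-104 + L(-6))/(-83 + s(22)) = (-104 + 0)/(-83 - 22/19) = -104/(-1599/19) = -104*(-19/1599) = 152/123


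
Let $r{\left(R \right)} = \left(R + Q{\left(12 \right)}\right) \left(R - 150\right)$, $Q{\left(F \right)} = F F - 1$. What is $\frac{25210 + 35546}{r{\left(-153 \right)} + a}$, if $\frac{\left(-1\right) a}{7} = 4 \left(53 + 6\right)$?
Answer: $\frac{30378}{689} \approx 44.09$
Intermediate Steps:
$Q{\left(F \right)} = -1 + F^{2}$ ($Q{\left(F \right)} = F^{2} - 1 = -1 + F^{2}$)
$r{\left(R \right)} = \left(-150 + R\right) \left(143 + R\right)$ ($r{\left(R \right)} = \left(R - \left(1 - 12^{2}\right)\right) \left(R - 150\right) = \left(R + \left(-1 + 144\right)\right) \left(-150 + R\right) = \left(R + 143\right) \left(-150 + R\right) = \left(143 + R\right) \left(-150 + R\right) = \left(-150 + R\right) \left(143 + R\right)$)
$a = -1652$ ($a = - 7 \cdot 4 \left(53 + 6\right) = - 7 \cdot 4 \cdot 59 = \left(-7\right) 236 = -1652$)
$\frac{25210 + 35546}{r{\left(-153 \right)} + a} = \frac{25210 + 35546}{\left(-21450 + \left(-153\right)^{2} - -1071\right) - 1652} = \frac{60756}{\left(-21450 + 23409 + 1071\right) - 1652} = \frac{60756}{3030 - 1652} = \frac{60756}{1378} = 60756 \cdot \frac{1}{1378} = \frac{30378}{689}$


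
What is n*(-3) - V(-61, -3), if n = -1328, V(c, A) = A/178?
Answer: 709155/178 ≈ 3984.0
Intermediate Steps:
V(c, A) = A/178 (V(c, A) = A*(1/178) = A/178)
n*(-3) - V(-61, -3) = -1328*(-3) - (-3)/178 = 3984 - 1*(-3/178) = 3984 + 3/178 = 709155/178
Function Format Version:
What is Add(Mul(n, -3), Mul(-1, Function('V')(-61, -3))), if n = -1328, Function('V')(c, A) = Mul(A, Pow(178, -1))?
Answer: Rational(709155, 178) ≈ 3984.0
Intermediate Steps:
Function('V')(c, A) = Mul(Rational(1, 178), A) (Function('V')(c, A) = Mul(A, Rational(1, 178)) = Mul(Rational(1, 178), A))
Add(Mul(n, -3), Mul(-1, Function('V')(-61, -3))) = Add(Mul(-1328, -3), Mul(-1, Mul(Rational(1, 178), -3))) = Add(3984, Mul(-1, Rational(-3, 178))) = Add(3984, Rational(3, 178)) = Rational(709155, 178)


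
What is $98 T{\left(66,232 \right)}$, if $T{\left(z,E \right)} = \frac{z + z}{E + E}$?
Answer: $\frac{1617}{58} \approx 27.879$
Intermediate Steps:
$T{\left(z,E \right)} = \frac{z}{E}$ ($T{\left(z,E \right)} = \frac{2 z}{2 E} = 2 z \frac{1}{2 E} = \frac{z}{E}$)
$98 T{\left(66,232 \right)} = 98 \cdot \frac{66}{232} = 98 \cdot 66 \cdot \frac{1}{232} = 98 \cdot \frac{33}{116} = \frac{1617}{58}$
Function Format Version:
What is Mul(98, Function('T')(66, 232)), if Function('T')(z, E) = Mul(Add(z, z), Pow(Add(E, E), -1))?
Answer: Rational(1617, 58) ≈ 27.879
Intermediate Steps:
Function('T')(z, E) = Mul(z, Pow(E, -1)) (Function('T')(z, E) = Mul(Mul(2, z), Pow(Mul(2, E), -1)) = Mul(Mul(2, z), Mul(Rational(1, 2), Pow(E, -1))) = Mul(z, Pow(E, -1)))
Mul(98, Function('T')(66, 232)) = Mul(98, Mul(66, Pow(232, -1))) = Mul(98, Mul(66, Rational(1, 232))) = Mul(98, Rational(33, 116)) = Rational(1617, 58)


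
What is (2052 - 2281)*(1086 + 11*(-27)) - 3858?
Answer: -184539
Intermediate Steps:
(2052 - 2281)*(1086 + 11*(-27)) - 3858 = -229*(1086 - 297) - 3858 = -229*789 - 3858 = -180681 - 3858 = -184539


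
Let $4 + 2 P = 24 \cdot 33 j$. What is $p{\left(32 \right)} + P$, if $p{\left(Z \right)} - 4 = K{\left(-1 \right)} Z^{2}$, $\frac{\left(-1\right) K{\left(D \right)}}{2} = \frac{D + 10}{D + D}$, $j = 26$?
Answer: $19514$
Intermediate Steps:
$K{\left(D \right)} = - \frac{10 + D}{D}$ ($K{\left(D \right)} = - 2 \frac{D + 10}{D + D} = - 2 \frac{10 + D}{2 D} = - \frac{10 + D}{D}$)
$P = 10294$ ($P = -2 + \frac{24 \cdot 33 \cdot 26}{2} = -2 + \frac{792 \cdot 26}{2} = -2 + \frac{1}{2} \cdot 20592 = -2 + 10296 = 10294$)
$p{\left(Z \right)} = 4 + 9 Z^{2}$ ($p{\left(Z \right)} = 4 + \frac{-10 - -1}{-1} Z^{2} = 4 + - (-10 + 1) Z^{2} = 4 + \left(-1\right) \left(-9\right) Z^{2} = 4 + 9 Z^{2}$)
$p{\left(32 \right)} + P = \left(4 + 9 \cdot 32^{2}\right) + 10294 = \left(4 + 9 \cdot 1024\right) + 10294 = \left(4 + 9216\right) + 10294 = 9220 + 10294 = 19514$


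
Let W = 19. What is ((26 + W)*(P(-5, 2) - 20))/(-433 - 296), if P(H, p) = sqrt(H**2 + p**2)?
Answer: 100/81 - 5*sqrt(29)/81 ≈ 0.90215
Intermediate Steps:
((26 + W)*(P(-5, 2) - 20))/(-433 - 296) = ((26 + 19)*(sqrt((-5)**2 + 2**2) - 20))/(-433 - 296) = (45*(sqrt(25 + 4) - 20))/(-729) = (45*(sqrt(29) - 20))*(-1/729) = (45*(-20 + sqrt(29)))*(-1/729) = (-900 + 45*sqrt(29))*(-1/729) = 100/81 - 5*sqrt(29)/81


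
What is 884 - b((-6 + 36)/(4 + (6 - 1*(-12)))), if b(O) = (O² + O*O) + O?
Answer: 106349/121 ≈ 878.92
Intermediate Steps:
b(O) = O + 2*O² (b(O) = (O² + O²) + O = 2*O² + O = O + 2*O²)
884 - b((-6 + 36)/(4 + (6 - 1*(-12)))) = 884 - (-6 + 36)/(4 + (6 - 1*(-12)))*(1 + 2*((-6 + 36)/(4 + (6 - 1*(-12))))) = 884 - 30/(4 + (6 + 12))*(1 + 2*(30/(4 + (6 + 12)))) = 884 - 30/(4 + 18)*(1 + 2*(30/(4 + 18))) = 884 - 30/22*(1 + 2*(30/22)) = 884 - 30*(1/22)*(1 + 2*(30*(1/22))) = 884 - 15*(1 + 2*(15/11))/11 = 884 - 15*(1 + 30/11)/11 = 884 - 15*41/(11*11) = 884 - 1*615/121 = 884 - 615/121 = 106349/121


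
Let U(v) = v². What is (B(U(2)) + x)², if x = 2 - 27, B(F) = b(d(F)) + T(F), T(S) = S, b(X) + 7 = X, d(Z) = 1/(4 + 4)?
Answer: 49729/64 ≈ 777.02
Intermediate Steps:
d(Z) = ⅛ (d(Z) = 1/8 = ⅛)
b(X) = -7 + X
B(F) = -55/8 + F (B(F) = (-7 + ⅛) + F = -55/8 + F)
x = -25
(B(U(2)) + x)² = ((-55/8 + 2²) - 25)² = ((-55/8 + 4) - 25)² = (-23/8 - 25)² = (-223/8)² = 49729/64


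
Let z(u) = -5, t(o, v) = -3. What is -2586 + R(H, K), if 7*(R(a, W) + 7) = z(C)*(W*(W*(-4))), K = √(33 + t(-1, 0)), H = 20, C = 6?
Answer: -17551/7 ≈ -2507.3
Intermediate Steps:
K = √30 (K = √(33 - 3) = √30 ≈ 5.4772)
R(a, W) = -7 + 20*W²/7 (R(a, W) = -7 + (-5*W*W*(-4))/7 = -7 + (-5*W*(-4*W))/7 = -7 + (-(-20)*W²)/7 = -7 + (20*W²)/7 = -7 + 20*W²/7)
-2586 + R(H, K) = -2586 + (-7 + 20*(√30)²/7) = -2586 + (-7 + (20/7)*30) = -2586 + (-7 + 600/7) = -2586 + 551/7 = -17551/7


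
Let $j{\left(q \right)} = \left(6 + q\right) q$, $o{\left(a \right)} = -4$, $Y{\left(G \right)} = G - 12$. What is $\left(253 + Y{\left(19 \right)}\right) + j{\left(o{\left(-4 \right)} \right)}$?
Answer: $252$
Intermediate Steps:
$Y{\left(G \right)} = -12 + G$
$j{\left(q \right)} = q \left(6 + q\right)$
$\left(253 + Y{\left(19 \right)}\right) + j{\left(o{\left(-4 \right)} \right)} = \left(253 + \left(-12 + 19\right)\right) - 4 \left(6 - 4\right) = \left(253 + 7\right) - 8 = 260 - 8 = 252$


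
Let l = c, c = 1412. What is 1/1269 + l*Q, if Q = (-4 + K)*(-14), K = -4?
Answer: 200684737/1269 ≈ 1.5814e+5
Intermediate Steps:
l = 1412
Q = 112 (Q = (-4 - 4)*(-14) = -8*(-14) = 112)
1/1269 + l*Q = 1/1269 + 1412*112 = 1/1269 + 158144 = 200684737/1269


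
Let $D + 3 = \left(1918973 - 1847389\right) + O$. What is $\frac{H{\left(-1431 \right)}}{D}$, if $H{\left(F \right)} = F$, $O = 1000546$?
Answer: $- \frac{1431}{1072127} \approx -0.0013347$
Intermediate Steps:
$D = 1072127$ ($D = -3 + \left(\left(1918973 - 1847389\right) + 1000546\right) = -3 + \left(71584 + 1000546\right) = -3 + 1072130 = 1072127$)
$\frac{H{\left(-1431 \right)}}{D} = - \frac{1431}{1072127}$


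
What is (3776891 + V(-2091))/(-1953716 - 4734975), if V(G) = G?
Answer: -3774800/6688691 ≈ -0.56436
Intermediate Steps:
(3776891 + V(-2091))/(-1953716 - 4734975) = (3776891 - 2091)/(-1953716 - 4734975) = 3774800/(-6688691) = 3774800*(-1/6688691) = -3774800/6688691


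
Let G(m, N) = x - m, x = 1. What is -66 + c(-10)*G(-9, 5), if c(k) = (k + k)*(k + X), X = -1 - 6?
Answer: 3334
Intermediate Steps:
X = -7
G(m, N) = 1 - m
c(k) = 2*k*(-7 + k) (c(k) = (k + k)*(k - 7) = (2*k)*(-7 + k) = 2*k*(-7 + k))
-66 + c(-10)*G(-9, 5) = -66 + (2*(-10)*(-7 - 10))*(1 - 1*(-9)) = -66 + (2*(-10)*(-17))*(1 + 9) = -66 + 340*10 = -66 + 3400 = 3334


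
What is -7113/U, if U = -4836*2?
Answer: 2371/3224 ≈ 0.73542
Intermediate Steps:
U = -9672
-7113/U = -7113/(-9672) = -7113*(-1/9672) = 2371/3224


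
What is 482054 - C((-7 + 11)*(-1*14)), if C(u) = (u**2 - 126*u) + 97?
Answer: 471765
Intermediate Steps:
C(u) = 97 + u**2 - 126*u
482054 - C((-7 + 11)*(-1*14)) = 482054 - (97 + ((-7 + 11)*(-1*14))**2 - 126*(-7 + 11)*(-1*14)) = 482054 - (97 + (4*(-14))**2 - 504*(-14)) = 482054 - (97 + (-56)**2 - 126*(-56)) = 482054 - (97 + 3136 + 7056) = 482054 - 1*10289 = 482054 - 10289 = 471765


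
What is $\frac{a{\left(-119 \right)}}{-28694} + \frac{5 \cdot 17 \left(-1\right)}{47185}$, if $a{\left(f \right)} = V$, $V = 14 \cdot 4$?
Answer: $- \frac{508135}{135392639} \approx -0.003753$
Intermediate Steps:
$V = 56$
$a{\left(f \right)} = 56$
$\frac{a{\left(-119 \right)}}{-28694} + \frac{5 \cdot 17 \left(-1\right)}{47185} = \frac{56}{-28694} + \frac{5 \cdot 17 \left(-1\right)}{47185} = 56 \left(- \frac{1}{28694}\right) + 85 \left(-1\right) \frac{1}{47185} = - \frac{28}{14347} - \frac{17}{9437} = - \frac{508135}{135392639}$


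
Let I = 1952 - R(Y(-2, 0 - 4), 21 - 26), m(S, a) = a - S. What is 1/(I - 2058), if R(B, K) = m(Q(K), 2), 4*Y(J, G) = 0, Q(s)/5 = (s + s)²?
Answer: 1/392 ≈ 0.0025510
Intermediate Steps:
Q(s) = 20*s² (Q(s) = 5*(s + s)² = 5*(2*s)² = 5*(4*s²) = 20*s²)
Y(J, G) = 0 (Y(J, G) = (¼)*0 = 0)
R(B, K) = 2 - 20*K²
I = 2450 (I = 1952 - (2 - 20*(21 - 26)²) = 1952 - (2 - 20*(-5)²) = 1952 - (2 - 20*25) = 1952 - (2 - 500) = 1952 - 1*(-498) = 1952 + 498 = 2450)
1/(I - 2058) = 1/(2450 - 2058) = 1/392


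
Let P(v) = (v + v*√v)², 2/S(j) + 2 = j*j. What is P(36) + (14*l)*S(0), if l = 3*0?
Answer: 63504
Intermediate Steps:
S(j) = 2/(-2 + j²) (S(j) = 2/(-2 + j*j) = 2/(-2 + j²))
P(v) = (v + v^(3/2))²
l = 0
P(36) + (14*l)*S(0) = (36 + 36^(3/2))² + (14*0)*(2/(-2 + 0²)) = (36 + 216)² + 0*(2/(-2 + 0)) = 252² + 0*(2/(-2)) = 63504 + 0*(2*(-½)) = 63504 + 0*(-1) = 63504 + 0 = 63504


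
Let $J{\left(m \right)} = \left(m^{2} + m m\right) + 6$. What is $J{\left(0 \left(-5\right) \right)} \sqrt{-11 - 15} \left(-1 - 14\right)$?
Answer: $- 90 i \sqrt{26} \approx - 458.91 i$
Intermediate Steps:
$J{\left(m \right)} = 6 + 2 m^{2}$ ($J{\left(m \right)} = \left(m^{2} + m^{2}\right) + 6 = 2 m^{2} + 6 = 6 + 2 m^{2}$)
$J{\left(0 \left(-5\right) \right)} \sqrt{-11 - 15} \left(-1 - 14\right) = \left(6 + 2 \left(0 \left(-5\right)\right)^{2}\right) \sqrt{-11 - 15} \left(-1 - 14\right) = \left(6 + 2 \cdot 0^{2}\right) \sqrt{-26} \left(-15\right) = \left(6 + 2 \cdot 0\right) i \sqrt{26} \left(-15\right) = \left(6 + 0\right) i \sqrt{26} \left(-15\right) = 6 i \sqrt{26} \left(-15\right) = - 90 i \sqrt{26}$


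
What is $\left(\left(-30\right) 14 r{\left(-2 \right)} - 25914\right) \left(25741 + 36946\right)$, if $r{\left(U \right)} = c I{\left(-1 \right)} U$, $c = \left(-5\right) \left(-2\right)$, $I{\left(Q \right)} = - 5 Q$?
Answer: $1008383082$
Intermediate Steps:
$c = 10$
$r{\left(U \right)} = 50 U$ ($r{\left(U \right)} = 10 \left(\left(-5\right) \left(-1\right)\right) U = 10 \cdot 5 U = 50 U$)
$\left(\left(-30\right) 14 r{\left(-2 \right)} - 25914\right) \left(25741 + 36946\right) = \left(\left(-30\right) 14 \cdot 50 \left(-2\right) - 25914\right) \left(25741 + 36946\right) = \left(\left(-420\right) \left(-100\right) - 25914\right) 62687 = \left(42000 - 25914\right) 62687 = 16086 \cdot 62687 = 1008383082$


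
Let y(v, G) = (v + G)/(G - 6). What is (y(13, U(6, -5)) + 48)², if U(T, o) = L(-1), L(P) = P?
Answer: 104976/49 ≈ 2142.4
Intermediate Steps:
U(T, o) = -1
y(v, G) = (G + v)/(-6 + G)
(y(13, U(6, -5)) + 48)² = ((-1 + 13)/(-6 - 1) + 48)² = (12/(-7) + 48)² = (-⅐*12 + 48)² = (-12/7 + 48)² = (324/7)² = 104976/49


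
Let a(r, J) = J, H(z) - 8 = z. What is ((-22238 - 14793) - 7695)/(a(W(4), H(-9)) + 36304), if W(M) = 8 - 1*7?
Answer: -44726/36303 ≈ -1.2320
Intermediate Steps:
H(z) = 8 + z
W(M) = 1 (W(M) = 8 - 7 = 1)
((-22238 - 14793) - 7695)/(a(W(4), H(-9)) + 36304) = ((-22238 - 14793) - 7695)/((8 - 9) + 36304) = (-37031 - 7695)/(-1 + 36304) = -44726/36303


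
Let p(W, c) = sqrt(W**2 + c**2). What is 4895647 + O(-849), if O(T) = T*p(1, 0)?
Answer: 4894798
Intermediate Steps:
O(T) = T (O(T) = T*sqrt(1**2 + 0**2) = T*sqrt(1 + 0) = T*sqrt(1) = T*1 = T)
4895647 + O(-849) = 4895647 - 849 = 4894798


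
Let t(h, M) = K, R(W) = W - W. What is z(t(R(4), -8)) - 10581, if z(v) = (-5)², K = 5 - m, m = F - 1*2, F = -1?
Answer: -10556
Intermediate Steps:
R(W) = 0
m = -3 (m = -1 - 1*2 = -1 - 2 = -3)
K = 8 (K = 5 - 1*(-3) = 5 + 3 = 8)
t(h, M) = 8
z(v) = 25
z(t(R(4), -8)) - 10581 = 25 - 10581 = -10556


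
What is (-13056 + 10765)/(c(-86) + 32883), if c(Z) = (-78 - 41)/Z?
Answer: -197026/2828057 ≈ -0.069668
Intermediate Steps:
c(Z) = -119/Z
(-13056 + 10765)/(c(-86) + 32883) = (-13056 + 10765)/(-119/(-86) + 32883) = -2291/(-119*(-1/86) + 32883) = -2291/(119/86 + 32883) = -2291/2828057/86 = -2291*86/2828057 = -197026/2828057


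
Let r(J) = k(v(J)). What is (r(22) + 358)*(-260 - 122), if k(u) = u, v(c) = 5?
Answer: -138666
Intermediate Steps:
r(J) = 5
(r(22) + 358)*(-260 - 122) = (5 + 358)*(-260 - 122) = 363*(-382) = -138666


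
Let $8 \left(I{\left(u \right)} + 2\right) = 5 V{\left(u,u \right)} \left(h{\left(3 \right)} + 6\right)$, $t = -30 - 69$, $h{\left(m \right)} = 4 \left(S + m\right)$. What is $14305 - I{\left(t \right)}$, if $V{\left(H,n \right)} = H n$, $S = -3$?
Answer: $- \frac{89787}{4} \approx -22447.0$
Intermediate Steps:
$h{\left(m \right)} = -12 + 4 m$ ($h{\left(m \right)} = 4 \left(-3 + m\right) = -12 + 4 m$)
$t = -99$
$I{\left(u \right)} = -2 + \frac{15 u^{2}}{4}$ ($I{\left(u \right)} = -2 + \frac{5 u u \left(\left(-12 + 4 \cdot 3\right) + 6\right)}{8} = -2 + \frac{5 u^{2} \left(\left(-12 + 12\right) + 6\right)}{8} = -2 + \frac{5 u^{2} \left(0 + 6\right)}{8} = -2 + \frac{5 u^{2} \cdot 6}{8} = -2 + \frac{30 u^{2}}{8} = -2 + \frac{15 u^{2}}{4}$)
$14305 - I{\left(t \right)} = 14305 - \left(-2 + \frac{15 \left(-99\right)^{2}}{4}\right) = 14305 - \left(-2 + \frac{15}{4} \cdot 9801\right) = 14305 - \left(-2 + \frac{147015}{4}\right) = 14305 - \frac{147007}{4} = - \frac{89787}{4}$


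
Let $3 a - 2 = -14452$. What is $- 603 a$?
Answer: $2904450$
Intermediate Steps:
$a = - \frac{14450}{3}$ ($a = \frac{2}{3} + \frac{1}{3} \left(-14452\right) = \frac{2}{3} - \frac{14452}{3} = - \frac{14450}{3} \approx -4816.7$)
$- 603 a = \left(-603\right) \left(- \frac{14450}{3}\right) = 2904450$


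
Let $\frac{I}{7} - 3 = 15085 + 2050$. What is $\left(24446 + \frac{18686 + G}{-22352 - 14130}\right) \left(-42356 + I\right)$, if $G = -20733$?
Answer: $\frac{34607890742295}{18241} \approx 1.8973 \cdot 10^{9}$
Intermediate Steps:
$I = 119966$ ($I = 21 + 7 \left(15085 + 2050\right) = 21 + 7 \cdot 17135 = 21 + 119945 = 119966$)
$\left(24446 + \frac{18686 + G}{-22352 - 14130}\right) \left(-42356 + I\right) = \left(24446 + \frac{18686 - 20733}{-22352 - 14130}\right) \left(-42356 + 119966\right) = \left(24446 - \frac{2047}{-36482}\right) 77610 = \left(24446 - - \frac{2047}{36482}\right) 77610 = \left(24446 + \frac{2047}{36482}\right) 77610 = \frac{891841019}{36482} \cdot 77610 = \frac{34607890742295}{18241}$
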